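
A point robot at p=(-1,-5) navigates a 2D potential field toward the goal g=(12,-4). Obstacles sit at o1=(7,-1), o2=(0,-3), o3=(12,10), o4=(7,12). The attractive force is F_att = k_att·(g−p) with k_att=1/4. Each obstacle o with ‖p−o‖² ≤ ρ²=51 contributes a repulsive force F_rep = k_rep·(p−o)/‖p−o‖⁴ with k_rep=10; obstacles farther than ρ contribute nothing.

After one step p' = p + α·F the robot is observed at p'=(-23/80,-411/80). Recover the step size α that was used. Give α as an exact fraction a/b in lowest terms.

F_att = 1/4·(g−p) = 1/4·(13,1) = (3.2500,0.2500)
o1: d²=80 > ρ²=51 → inactive
o2: d²=5 ≤ ρ²=51; F_rep = 10·(-1,-2)/5² = (-0.4000,-0.8000)
o3: d²=394 > ρ²=51 → inactive
o4: d²=353 > ρ²=51 → inactive
F = F_att + ΣF_rep = (2.8500,-0.5500)
Δp = p'−p = (0.7125,-0.1375); α = Δx/Fx = (57/80) / (57/20) = 1/4
check: Δy/Fy = (-11/80) / (-11/20) = 1/4 ✓

α = 1/4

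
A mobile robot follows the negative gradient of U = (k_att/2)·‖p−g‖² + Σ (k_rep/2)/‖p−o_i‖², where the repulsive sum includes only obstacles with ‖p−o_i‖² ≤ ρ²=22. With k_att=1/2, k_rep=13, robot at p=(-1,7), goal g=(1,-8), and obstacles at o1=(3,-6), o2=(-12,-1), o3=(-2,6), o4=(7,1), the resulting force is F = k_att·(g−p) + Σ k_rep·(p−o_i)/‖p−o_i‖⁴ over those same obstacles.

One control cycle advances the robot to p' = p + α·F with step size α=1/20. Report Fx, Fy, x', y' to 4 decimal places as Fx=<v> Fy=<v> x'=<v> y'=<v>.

F_att = 1/2·(g−p) = 1/2·(2,-15) = (1.0000,-7.5000)
o1: d²=185 > ρ²=22 → inactive
o2: d²=185 > ρ²=22 → inactive
o3: d²=2 ≤ ρ²=22; F_rep = 13·(1,1)/2² = (3.2500,3.2500)
o4: d²=100 > ρ²=22 → inactive
F = F_att + ΣF_rep = (4.2500,-4.2500)
p' = p + 1/20·F = (-0.7875,6.7875)

Fx=4.2500 Fy=-4.2500 x'=-0.7875 y'=6.7875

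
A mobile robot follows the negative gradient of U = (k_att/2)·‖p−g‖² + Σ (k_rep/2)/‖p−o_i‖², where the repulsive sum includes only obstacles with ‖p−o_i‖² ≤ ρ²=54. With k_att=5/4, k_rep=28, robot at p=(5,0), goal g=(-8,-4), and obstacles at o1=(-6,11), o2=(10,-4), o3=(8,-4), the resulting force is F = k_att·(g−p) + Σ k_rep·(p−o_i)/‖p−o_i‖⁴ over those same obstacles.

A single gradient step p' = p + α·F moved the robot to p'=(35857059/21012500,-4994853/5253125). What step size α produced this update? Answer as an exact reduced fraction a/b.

F_att = 5/4·(g−p) = 5/4·(-13,-4) = (-16.2500,-5.0000)
o1: d²=242 > ρ²=54 → inactive
o2: d²=41 ≤ ρ²=54; F_rep = 28·(-5,4)/41² = (-0.0833,0.0666)
o3: d²=25 ≤ ρ²=54; F_rep = 28·(-3,4)/25² = (-0.1344,0.1792)
F = F_att + ΣF_rep = (-16.4677,-4.7542)
Δp = p'−p = (-3.2935,-0.9508); α = Δx/Fx = (-69205441/21012500) / (-69205441/4202500) = 1/5
check: Δy/Fy = (-4994853/5253125) / (-4994853/1050625) = 1/5 ✓

α = 1/5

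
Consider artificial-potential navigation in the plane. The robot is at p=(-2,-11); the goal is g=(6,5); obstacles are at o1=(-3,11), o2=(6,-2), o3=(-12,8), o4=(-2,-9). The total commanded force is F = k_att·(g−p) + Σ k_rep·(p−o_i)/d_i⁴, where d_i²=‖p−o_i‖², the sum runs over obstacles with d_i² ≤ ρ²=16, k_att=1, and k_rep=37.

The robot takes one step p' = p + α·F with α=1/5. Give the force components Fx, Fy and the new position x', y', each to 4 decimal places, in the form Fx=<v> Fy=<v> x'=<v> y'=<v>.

Fx=8.0000 Fy=11.3750 x'=-0.4000 y'=-8.7250

F_att = 1·(g−p) = 1·(8,16) = (8.0000,16.0000)
o1: d²=485 > ρ²=16 → inactive
o2: d²=145 > ρ²=16 → inactive
o3: d²=461 > ρ²=16 → inactive
o4: d²=4 ≤ ρ²=16; F_rep = 37·(0,-2)/4² = (0.0000,-4.6250)
F = F_att + ΣF_rep = (8.0000,11.3750)
p' = p + 1/5·F = (-0.4000,-8.7250)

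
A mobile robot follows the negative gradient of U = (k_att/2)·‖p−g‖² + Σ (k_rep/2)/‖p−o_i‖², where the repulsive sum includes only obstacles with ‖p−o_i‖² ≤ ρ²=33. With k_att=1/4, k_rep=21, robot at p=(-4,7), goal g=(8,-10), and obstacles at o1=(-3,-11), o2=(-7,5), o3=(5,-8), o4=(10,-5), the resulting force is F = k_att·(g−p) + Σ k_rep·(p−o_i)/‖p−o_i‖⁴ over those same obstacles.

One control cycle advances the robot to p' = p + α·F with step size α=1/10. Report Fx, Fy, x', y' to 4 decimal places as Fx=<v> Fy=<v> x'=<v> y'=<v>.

F_att = 1/4·(g−p) = 1/4·(12,-17) = (3.0000,-4.2500)
o1: d²=325 > ρ²=33 → inactive
o2: d²=13 ≤ ρ²=33; F_rep = 21·(3,2)/13² = (0.3728,0.2485)
o3: d²=306 > ρ²=33 → inactive
o4: d²=340 > ρ²=33 → inactive
F = F_att + ΣF_rep = (3.3728,-4.0015)
p' = p + 1/10·F = (-3.6627,6.5999)

Fx=3.3728 Fy=-4.0015 x'=-3.6627 y'=6.5999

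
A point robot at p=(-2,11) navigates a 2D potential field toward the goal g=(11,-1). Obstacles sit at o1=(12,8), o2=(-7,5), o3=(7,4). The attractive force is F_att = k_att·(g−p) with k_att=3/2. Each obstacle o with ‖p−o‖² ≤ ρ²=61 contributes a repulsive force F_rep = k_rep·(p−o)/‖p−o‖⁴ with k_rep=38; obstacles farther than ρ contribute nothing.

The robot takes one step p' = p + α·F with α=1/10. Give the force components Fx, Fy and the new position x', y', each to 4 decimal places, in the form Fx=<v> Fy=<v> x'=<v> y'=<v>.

F_att = 3/2·(g−p) = 3/2·(13,-12) = (19.5000,-18.0000)
o1: d²=205 > ρ²=61 → inactive
o2: d²=61 ≤ ρ²=61; F_rep = 38·(5,6)/61² = (0.0511,0.0613)
o3: d²=130 > ρ²=61 → inactive
F = F_att + ΣF_rep = (19.5511,-17.9387)
p' = p + 1/10·F = (-0.0449,9.2061)

Fx=19.5511 Fy=-17.9387 x'=-0.0449 y'=9.2061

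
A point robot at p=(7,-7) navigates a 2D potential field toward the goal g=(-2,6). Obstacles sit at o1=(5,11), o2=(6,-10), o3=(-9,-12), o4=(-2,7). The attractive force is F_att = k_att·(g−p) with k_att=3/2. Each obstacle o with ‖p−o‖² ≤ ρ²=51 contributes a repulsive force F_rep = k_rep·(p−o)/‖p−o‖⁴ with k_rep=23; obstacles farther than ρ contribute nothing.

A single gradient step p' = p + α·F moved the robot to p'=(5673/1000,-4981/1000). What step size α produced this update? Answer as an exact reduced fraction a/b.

α = 1/10

F_att = 3/2·(g−p) = 3/2·(-9,13) = (-13.5000,19.5000)
o1: d²=328 > ρ²=51 → inactive
o2: d²=10 ≤ ρ²=51; F_rep = 23·(1,3)/10² = (0.2300,0.6900)
o3: d²=281 > ρ²=51 → inactive
o4: d²=277 > ρ²=51 → inactive
F = F_att + ΣF_rep = (-13.2700,20.1900)
Δp = p'−p = (-1.3270,2.0190); α = Δx/Fx = (-1327/1000) / (-1327/100) = 1/10
check: Δy/Fy = (2019/1000) / (2019/100) = 1/10 ✓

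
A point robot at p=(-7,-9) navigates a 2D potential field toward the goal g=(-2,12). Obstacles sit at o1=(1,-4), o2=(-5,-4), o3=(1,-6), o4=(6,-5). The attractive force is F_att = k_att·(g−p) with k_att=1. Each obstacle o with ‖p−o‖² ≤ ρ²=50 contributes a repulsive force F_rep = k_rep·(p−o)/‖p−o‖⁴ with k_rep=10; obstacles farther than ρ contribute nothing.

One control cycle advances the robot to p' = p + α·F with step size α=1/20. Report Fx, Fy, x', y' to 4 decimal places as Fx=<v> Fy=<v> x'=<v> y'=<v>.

Fx=4.9762 Fy=20.9405 x'=-6.7512 y'=-7.9530

F_att = 1·(g−p) = 1·(5,21) = (5.0000,21.0000)
o1: d²=89 > ρ²=50 → inactive
o2: d²=29 ≤ ρ²=50; F_rep = 10·(-2,-5)/29² = (-0.0238,-0.0595)
o3: d²=73 > ρ²=50 → inactive
o4: d²=185 > ρ²=50 → inactive
F = F_att + ΣF_rep = (4.9762,20.9405)
p' = p + 1/20·F = (-6.7512,-7.9530)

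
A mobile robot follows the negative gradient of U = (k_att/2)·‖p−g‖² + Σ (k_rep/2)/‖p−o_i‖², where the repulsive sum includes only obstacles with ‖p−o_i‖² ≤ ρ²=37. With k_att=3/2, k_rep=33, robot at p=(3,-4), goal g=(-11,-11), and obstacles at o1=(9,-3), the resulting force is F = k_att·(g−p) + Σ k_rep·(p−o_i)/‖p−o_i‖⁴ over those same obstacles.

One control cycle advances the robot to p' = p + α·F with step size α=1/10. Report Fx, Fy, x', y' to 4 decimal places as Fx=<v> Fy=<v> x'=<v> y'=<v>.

Fx=-21.1446 Fy=-10.5241 x'=0.8855 y'=-5.0524

F_att = 3/2·(g−p) = 3/2·(-14,-7) = (-21.0000,-10.5000)
o1: d²=37 ≤ ρ²=37; F_rep = 33·(-6,-1)/37² = (-0.1446,-0.0241)
F = F_att + ΣF_rep = (-21.1446,-10.5241)
p' = p + 1/10·F = (0.8855,-5.0524)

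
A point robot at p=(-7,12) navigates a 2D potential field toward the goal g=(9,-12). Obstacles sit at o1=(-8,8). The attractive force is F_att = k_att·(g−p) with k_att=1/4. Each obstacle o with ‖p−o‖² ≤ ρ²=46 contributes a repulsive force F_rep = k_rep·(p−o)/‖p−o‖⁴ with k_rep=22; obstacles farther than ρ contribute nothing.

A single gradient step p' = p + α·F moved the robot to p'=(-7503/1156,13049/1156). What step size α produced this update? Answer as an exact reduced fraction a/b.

α = 1/8

F_att = 1/4·(g−p) = 1/4·(16,-24) = (4.0000,-6.0000)
o1: d²=17 ≤ ρ²=46; F_rep = 22·(1,4)/17² = (0.0761,0.3045)
F = F_att + ΣF_rep = (4.0761,-5.6955)
Δp = p'−p = (0.5095,-0.7119); α = Δx/Fx = (589/1156) / (1178/289) = 1/8
check: Δy/Fy = (-823/1156) / (-1646/289) = 1/8 ✓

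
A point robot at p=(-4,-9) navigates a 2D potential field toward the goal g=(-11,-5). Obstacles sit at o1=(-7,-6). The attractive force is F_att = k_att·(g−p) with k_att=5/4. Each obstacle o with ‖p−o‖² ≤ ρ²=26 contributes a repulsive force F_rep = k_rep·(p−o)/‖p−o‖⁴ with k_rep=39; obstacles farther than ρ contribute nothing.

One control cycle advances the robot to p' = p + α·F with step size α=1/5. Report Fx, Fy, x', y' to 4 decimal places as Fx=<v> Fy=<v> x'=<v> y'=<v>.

F_att = 5/4·(g−p) = 5/4·(-7,4) = (-8.7500,5.0000)
o1: d²=18 ≤ ρ²=26; F_rep = 39·(3,-3)/18² = (0.3611,-0.3611)
F = F_att + ΣF_rep = (-8.3889,4.6389)
p' = p + 1/5·F = (-5.6778,-8.0722)

Fx=-8.3889 Fy=4.6389 x'=-5.6778 y'=-8.0722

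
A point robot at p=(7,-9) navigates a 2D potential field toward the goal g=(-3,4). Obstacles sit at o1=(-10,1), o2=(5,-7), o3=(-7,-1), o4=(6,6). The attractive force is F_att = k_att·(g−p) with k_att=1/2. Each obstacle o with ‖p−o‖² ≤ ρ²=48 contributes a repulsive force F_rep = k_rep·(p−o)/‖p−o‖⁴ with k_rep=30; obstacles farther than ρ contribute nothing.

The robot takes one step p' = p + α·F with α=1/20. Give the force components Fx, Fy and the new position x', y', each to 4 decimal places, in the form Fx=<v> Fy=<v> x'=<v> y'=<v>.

Fx=-4.0625 Fy=5.5625 x'=6.7969 y'=-8.7219

F_att = 1/2·(g−p) = 1/2·(-10,13) = (-5.0000,6.5000)
o1: d²=389 > ρ²=48 → inactive
o2: d²=8 ≤ ρ²=48; F_rep = 30·(2,-2)/8² = (0.9375,-0.9375)
o3: d²=260 > ρ²=48 → inactive
o4: d²=226 > ρ²=48 → inactive
F = F_att + ΣF_rep = (-4.0625,5.5625)
p' = p + 1/20·F = (6.7969,-8.7219)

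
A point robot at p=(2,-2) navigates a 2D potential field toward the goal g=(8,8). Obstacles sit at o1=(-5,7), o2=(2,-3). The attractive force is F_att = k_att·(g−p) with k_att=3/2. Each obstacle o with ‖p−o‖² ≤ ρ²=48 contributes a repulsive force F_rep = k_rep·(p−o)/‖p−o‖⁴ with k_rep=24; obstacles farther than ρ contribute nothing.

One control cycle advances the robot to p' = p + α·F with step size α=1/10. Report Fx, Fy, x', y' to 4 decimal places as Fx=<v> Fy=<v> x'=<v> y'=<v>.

F_att = 3/2·(g−p) = 3/2·(6,10) = (9.0000,15.0000)
o1: d²=130 > ρ²=48 → inactive
o2: d²=1 ≤ ρ²=48; F_rep = 24·(0,1)/1² = (0.0000,24.0000)
F = F_att + ΣF_rep = (9.0000,39.0000)
p' = p + 1/10·F = (2.9000,1.9000)

Fx=9.0000 Fy=39.0000 x'=2.9000 y'=1.9000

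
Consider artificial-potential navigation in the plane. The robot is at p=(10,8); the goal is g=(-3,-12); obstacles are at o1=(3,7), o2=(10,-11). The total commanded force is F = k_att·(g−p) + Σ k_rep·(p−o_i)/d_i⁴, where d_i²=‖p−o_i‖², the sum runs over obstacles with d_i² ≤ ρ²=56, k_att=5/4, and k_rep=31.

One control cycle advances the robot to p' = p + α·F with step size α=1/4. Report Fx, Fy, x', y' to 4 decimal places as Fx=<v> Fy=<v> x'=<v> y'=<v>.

Fx=-16.1632 Fy=-24.9876 x'=5.9592 y'=1.7531

F_att = 5/4·(g−p) = 5/4·(-13,-20) = (-16.2500,-25.0000)
o1: d²=50 ≤ ρ²=56; F_rep = 31·(7,1)/50² = (0.0868,0.0124)
o2: d²=361 > ρ²=56 → inactive
F = F_att + ΣF_rep = (-16.1632,-24.9876)
p' = p + 1/4·F = (5.9592,1.7531)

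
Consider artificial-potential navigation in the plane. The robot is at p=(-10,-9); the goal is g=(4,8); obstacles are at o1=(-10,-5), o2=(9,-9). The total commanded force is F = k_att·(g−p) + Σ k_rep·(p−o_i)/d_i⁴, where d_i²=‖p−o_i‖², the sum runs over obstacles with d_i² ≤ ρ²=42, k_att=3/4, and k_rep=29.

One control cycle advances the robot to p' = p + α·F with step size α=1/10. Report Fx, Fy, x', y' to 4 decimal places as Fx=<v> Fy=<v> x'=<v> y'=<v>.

F_att = 3/4·(g−p) = 3/4·(14,17) = (10.5000,12.7500)
o1: d²=16 ≤ ρ²=42; F_rep = 29·(0,-4)/16² = (0.0000,-0.4531)
o2: d²=361 > ρ²=42 → inactive
F = F_att + ΣF_rep = (10.5000,12.2969)
p' = p + 1/10·F = (-8.9500,-7.7703)

Fx=10.5000 Fy=12.2969 x'=-8.9500 y'=-7.7703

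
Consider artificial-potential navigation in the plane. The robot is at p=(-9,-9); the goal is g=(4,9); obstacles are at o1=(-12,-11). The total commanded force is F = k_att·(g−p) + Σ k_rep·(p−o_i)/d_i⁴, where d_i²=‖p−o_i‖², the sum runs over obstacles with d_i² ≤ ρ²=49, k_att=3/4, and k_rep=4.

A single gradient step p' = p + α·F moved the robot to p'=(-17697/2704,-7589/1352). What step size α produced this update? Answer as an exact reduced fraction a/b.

α = 1/4

F_att = 3/4·(g−p) = 3/4·(13,18) = (9.7500,13.5000)
o1: d²=13 ≤ ρ²=49; F_rep = 4·(3,2)/13² = (0.0710,0.0473)
F = F_att + ΣF_rep = (9.8210,13.5473)
Δp = p'−p = (2.4553,3.3868); α = Δx/Fx = (6639/2704) / (6639/676) = 1/4
check: Δy/Fy = (4579/1352) / (4579/338) = 1/4 ✓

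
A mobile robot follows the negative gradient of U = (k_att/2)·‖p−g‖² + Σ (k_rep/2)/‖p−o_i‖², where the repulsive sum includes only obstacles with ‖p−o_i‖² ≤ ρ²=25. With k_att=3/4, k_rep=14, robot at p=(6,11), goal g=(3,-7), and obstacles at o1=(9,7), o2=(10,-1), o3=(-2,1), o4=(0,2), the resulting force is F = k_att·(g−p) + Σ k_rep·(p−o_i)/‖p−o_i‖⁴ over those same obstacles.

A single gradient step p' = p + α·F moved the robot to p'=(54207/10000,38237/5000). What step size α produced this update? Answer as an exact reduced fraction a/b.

α = 1/4

F_att = 3/4·(g−p) = 3/4·(-3,-18) = (-2.2500,-13.5000)
o1: d²=25 ≤ ρ²=25; F_rep = 14·(-3,4)/25² = (-0.0672,0.0896)
o2: d²=160 > ρ²=25 → inactive
o3: d²=164 > ρ²=25 → inactive
o4: d²=117 > ρ²=25 → inactive
F = F_att + ΣF_rep = (-2.3172,-13.4104)
Δp = p'−p = (-0.5793,-3.3526); α = Δx/Fx = (-5793/10000) / (-5793/2500) = 1/4
check: Δy/Fy = (-16763/5000) / (-16763/1250) = 1/4 ✓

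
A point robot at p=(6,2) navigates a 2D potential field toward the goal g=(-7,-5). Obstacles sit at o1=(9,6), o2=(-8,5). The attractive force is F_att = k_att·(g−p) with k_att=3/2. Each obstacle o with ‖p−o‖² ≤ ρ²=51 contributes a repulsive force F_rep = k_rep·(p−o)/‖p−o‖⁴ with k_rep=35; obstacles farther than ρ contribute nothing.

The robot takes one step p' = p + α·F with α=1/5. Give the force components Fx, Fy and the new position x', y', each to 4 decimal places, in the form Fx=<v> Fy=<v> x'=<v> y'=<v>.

F_att = 3/2·(g−p) = 3/2·(-13,-7) = (-19.5000,-10.5000)
o1: d²=25 ≤ ρ²=51; F_rep = 35·(-3,-4)/25² = (-0.1680,-0.2240)
o2: d²=205 > ρ²=51 → inactive
F = F_att + ΣF_rep = (-19.6680,-10.7240)
p' = p + 1/5·F = (2.0664,-0.1448)

Fx=-19.6680 Fy=-10.7240 x'=2.0664 y'=-0.1448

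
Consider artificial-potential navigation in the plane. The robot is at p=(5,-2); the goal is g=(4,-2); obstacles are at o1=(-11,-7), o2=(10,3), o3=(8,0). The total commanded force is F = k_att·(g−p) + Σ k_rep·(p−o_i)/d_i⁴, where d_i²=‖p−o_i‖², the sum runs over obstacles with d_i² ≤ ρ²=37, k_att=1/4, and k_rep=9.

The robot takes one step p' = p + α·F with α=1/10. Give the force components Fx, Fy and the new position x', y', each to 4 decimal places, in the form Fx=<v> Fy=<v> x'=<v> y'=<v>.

F_att = 1/4·(g−p) = 1/4·(-1,0) = (-0.2500,0.0000)
o1: d²=281 > ρ²=37 → inactive
o2: d²=50 > ρ²=37 → inactive
o3: d²=13 ≤ ρ²=37; F_rep = 9·(-3,-2)/13² = (-0.1598,-0.1065)
F = F_att + ΣF_rep = (-0.4098,-0.1065)
p' = p + 1/10·F = (4.9590,-2.0107)

Fx=-0.4098 Fy=-0.1065 x'=4.9590 y'=-2.0107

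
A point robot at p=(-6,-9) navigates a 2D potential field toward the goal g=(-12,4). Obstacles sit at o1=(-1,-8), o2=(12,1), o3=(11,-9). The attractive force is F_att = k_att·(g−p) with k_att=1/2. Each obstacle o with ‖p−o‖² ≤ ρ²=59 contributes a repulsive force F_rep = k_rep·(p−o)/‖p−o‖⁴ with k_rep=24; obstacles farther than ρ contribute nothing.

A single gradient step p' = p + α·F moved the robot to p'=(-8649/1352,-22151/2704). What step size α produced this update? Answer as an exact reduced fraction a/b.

F_att = 1/2·(g−p) = 1/2·(-6,13) = (-3.0000,6.5000)
o1: d²=26 ≤ ρ²=59; F_rep = 24·(-5,-1)/26² = (-0.1775,-0.0355)
o2: d²=424 > ρ²=59 → inactive
o3: d²=289 > ρ²=59 → inactive
F = F_att + ΣF_rep = (-3.1775,6.4645)
Δp = p'−p = (-0.3972,0.8081); α = Δx/Fx = (-537/1352) / (-537/169) = 1/8
check: Δy/Fy = (2185/2704) / (2185/338) = 1/8 ✓

α = 1/8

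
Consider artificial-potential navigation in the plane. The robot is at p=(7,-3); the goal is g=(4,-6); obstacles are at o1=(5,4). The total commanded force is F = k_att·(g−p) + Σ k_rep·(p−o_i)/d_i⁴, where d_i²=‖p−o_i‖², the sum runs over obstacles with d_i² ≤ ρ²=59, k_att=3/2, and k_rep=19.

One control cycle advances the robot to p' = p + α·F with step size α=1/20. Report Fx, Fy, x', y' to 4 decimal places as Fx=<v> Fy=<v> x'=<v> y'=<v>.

Fx=-4.4865 Fy=-4.5473 x'=6.7757 y'=-3.2274

F_att = 3/2·(g−p) = 3/2·(-3,-3) = (-4.5000,-4.5000)
o1: d²=53 ≤ ρ²=59; F_rep = 19·(2,-7)/53² = (0.0135,-0.0473)
F = F_att + ΣF_rep = (-4.4865,-4.5473)
p' = p + 1/20·F = (6.7757,-3.2274)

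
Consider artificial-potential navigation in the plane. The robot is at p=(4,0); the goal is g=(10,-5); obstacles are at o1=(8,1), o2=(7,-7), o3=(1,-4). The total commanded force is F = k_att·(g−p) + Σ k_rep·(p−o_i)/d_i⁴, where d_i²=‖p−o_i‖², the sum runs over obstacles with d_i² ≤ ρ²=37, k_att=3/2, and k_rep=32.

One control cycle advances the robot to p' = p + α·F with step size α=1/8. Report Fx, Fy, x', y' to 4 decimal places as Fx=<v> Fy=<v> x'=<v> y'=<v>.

Fx=8.7107 Fy=-7.4059 x'=5.0888 y'=-0.9257

F_att = 3/2·(g−p) = 3/2·(6,-5) = (9.0000,-7.5000)
o1: d²=17 ≤ ρ²=37; F_rep = 32·(-4,-1)/17² = (-0.4429,-0.1107)
o2: d²=58 > ρ²=37 → inactive
o3: d²=25 ≤ ρ²=37; F_rep = 32·(3,4)/25² = (0.1536,0.2048)
F = F_att + ΣF_rep = (8.7107,-7.4059)
p' = p + 1/8·F = (5.0888,-0.9257)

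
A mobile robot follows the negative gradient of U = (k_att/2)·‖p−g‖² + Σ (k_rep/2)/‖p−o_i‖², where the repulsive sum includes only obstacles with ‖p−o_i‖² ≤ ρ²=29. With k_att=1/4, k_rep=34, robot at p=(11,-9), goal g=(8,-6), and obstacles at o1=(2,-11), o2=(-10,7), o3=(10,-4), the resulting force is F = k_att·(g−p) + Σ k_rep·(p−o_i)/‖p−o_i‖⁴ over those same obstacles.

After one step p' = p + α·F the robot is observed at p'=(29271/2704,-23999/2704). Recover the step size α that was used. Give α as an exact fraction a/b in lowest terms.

F_att = 1/4·(g−p) = 1/4·(-3,3) = (-0.7500,0.7500)
o1: d²=85 > ρ²=29 → inactive
o2: d²=697 > ρ²=29 → inactive
o3: d²=26 ≤ ρ²=29; F_rep = 34·(1,-5)/26² = (0.0503,-0.2515)
F = F_att + ΣF_rep = (-0.6997,0.4985)
Δp = p'−p = (-0.1749,0.1246); α = Δx/Fx = (-473/2704) / (-473/676) = 1/4
check: Δy/Fy = (337/2704) / (337/676) = 1/4 ✓

α = 1/4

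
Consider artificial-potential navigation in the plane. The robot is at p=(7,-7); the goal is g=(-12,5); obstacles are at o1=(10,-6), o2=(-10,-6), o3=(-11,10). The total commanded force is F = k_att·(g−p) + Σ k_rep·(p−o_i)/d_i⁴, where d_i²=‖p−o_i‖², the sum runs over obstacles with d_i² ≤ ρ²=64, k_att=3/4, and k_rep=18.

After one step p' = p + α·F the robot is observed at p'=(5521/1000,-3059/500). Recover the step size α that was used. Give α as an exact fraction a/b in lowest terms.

α = 1/10

F_att = 3/4·(g−p) = 3/4·(-19,12) = (-14.2500,9.0000)
o1: d²=10 ≤ ρ²=64; F_rep = 18·(-3,-1)/10² = (-0.5400,-0.1800)
o2: d²=290 > ρ²=64 → inactive
o3: d²=613 > ρ²=64 → inactive
F = F_att + ΣF_rep = (-14.7900,8.8200)
Δp = p'−p = (-1.4790,0.8820); α = Δx/Fx = (-1479/1000) / (-1479/100) = 1/10
check: Δy/Fy = (441/500) / (441/50) = 1/10 ✓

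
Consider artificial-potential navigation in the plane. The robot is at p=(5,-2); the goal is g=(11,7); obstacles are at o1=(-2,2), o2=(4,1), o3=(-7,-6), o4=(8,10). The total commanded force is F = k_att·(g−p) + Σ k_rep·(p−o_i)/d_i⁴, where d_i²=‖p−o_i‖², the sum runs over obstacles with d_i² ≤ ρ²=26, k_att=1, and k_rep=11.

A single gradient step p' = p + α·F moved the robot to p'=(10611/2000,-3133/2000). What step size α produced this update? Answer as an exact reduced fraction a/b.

α = 1/20

F_att = 1·(g−p) = 1·(6,9) = (6.0000,9.0000)
o1: d²=65 > ρ²=26 → inactive
o2: d²=10 ≤ ρ²=26; F_rep = 11·(1,-3)/10² = (0.1100,-0.3300)
o3: d²=160 > ρ²=26 → inactive
o4: d²=153 > ρ²=26 → inactive
F = F_att + ΣF_rep = (6.1100,8.6700)
Δp = p'−p = (0.3055,0.4335); α = Δx/Fx = (611/2000) / (611/100) = 1/20
check: Δy/Fy = (867/2000) / (867/100) = 1/20 ✓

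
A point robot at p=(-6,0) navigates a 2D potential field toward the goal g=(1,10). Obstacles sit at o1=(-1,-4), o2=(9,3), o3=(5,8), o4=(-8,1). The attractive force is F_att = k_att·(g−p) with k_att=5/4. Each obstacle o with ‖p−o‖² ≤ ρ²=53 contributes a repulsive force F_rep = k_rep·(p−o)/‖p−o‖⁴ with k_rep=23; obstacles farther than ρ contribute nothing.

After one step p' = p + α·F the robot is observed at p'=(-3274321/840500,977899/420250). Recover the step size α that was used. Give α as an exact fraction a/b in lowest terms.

F_att = 5/4·(g−p) = 5/4·(7,10) = (8.7500,12.5000)
o1: d²=41 ≤ ρ²=53; F_rep = 23·(-5,4)/41² = (-0.0684,0.0547)
o2: d²=234 > ρ²=53 → inactive
o3: d²=185 > ρ²=53 → inactive
o4: d²=5 ≤ ρ²=53; F_rep = 23·(2,-1)/5² = (1.8400,-0.9200)
F = F_att + ΣF_rep = (10.5216,11.6347)
Δp = p'−p = (2.1043,2.3269); α = Δx/Fx = (1768679/840500) / (1768679/168100) = 1/5
check: Δy/Fy = (977899/420250) / (977899/84050) = 1/5 ✓

α = 1/5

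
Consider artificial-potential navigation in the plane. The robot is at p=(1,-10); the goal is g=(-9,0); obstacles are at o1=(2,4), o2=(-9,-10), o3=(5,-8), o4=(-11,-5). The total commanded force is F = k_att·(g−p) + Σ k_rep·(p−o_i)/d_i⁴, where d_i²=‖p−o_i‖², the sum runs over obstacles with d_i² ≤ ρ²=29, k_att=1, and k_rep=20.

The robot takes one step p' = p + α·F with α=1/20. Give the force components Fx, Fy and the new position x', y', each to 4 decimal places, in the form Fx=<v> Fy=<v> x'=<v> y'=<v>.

Fx=-10.2000 Fy=9.9000 x'=0.4900 y'=-9.5050

F_att = 1·(g−p) = 1·(-10,10) = (-10.0000,10.0000)
o1: d²=197 > ρ²=29 → inactive
o2: d²=100 > ρ²=29 → inactive
o3: d²=20 ≤ ρ²=29; F_rep = 20·(-4,-2)/20² = (-0.2000,-0.1000)
o4: d²=169 > ρ²=29 → inactive
F = F_att + ΣF_rep = (-10.2000,9.9000)
p' = p + 1/20·F = (0.4900,-9.5050)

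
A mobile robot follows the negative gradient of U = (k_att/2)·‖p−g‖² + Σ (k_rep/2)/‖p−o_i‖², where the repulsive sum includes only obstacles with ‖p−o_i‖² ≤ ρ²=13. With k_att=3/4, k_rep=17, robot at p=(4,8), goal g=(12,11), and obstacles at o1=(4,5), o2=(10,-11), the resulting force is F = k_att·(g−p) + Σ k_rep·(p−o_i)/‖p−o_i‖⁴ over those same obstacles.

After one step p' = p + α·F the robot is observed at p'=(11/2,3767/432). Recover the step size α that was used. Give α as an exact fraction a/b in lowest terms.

α = 1/4

F_att = 3/4·(g−p) = 3/4·(8,3) = (6.0000,2.2500)
o1: d²=9 ≤ ρ²=13; F_rep = 17·(0,3)/9² = (0.0000,0.6296)
o2: d²=397 > ρ²=13 → inactive
F = F_att + ΣF_rep = (6.0000,2.8796)
Δp = p'−p = (1.5000,0.7199); α = Δx/Fx = (3/2) / (6) = 1/4
check: Δy/Fy = (311/432) / (311/108) = 1/4 ✓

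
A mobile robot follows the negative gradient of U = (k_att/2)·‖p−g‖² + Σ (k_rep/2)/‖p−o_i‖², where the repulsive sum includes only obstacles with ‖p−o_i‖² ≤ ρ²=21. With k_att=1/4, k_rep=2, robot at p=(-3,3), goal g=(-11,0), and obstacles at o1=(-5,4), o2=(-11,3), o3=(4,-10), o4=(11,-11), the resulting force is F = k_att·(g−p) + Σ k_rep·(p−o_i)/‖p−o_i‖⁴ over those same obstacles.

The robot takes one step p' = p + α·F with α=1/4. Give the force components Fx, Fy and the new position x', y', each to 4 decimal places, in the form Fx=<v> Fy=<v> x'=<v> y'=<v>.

Fx=-1.8400 Fy=-0.8300 x'=-3.4600 y'=2.7925

F_att = 1/4·(g−p) = 1/4·(-8,-3) = (-2.0000,-0.7500)
o1: d²=5 ≤ ρ²=21; F_rep = 2·(2,-1)/5² = (0.1600,-0.0800)
o2: d²=64 > ρ²=21 → inactive
o3: d²=218 > ρ²=21 → inactive
o4: d²=392 > ρ²=21 → inactive
F = F_att + ΣF_rep = (-1.8400,-0.8300)
p' = p + 1/4·F = (-3.4600,2.7925)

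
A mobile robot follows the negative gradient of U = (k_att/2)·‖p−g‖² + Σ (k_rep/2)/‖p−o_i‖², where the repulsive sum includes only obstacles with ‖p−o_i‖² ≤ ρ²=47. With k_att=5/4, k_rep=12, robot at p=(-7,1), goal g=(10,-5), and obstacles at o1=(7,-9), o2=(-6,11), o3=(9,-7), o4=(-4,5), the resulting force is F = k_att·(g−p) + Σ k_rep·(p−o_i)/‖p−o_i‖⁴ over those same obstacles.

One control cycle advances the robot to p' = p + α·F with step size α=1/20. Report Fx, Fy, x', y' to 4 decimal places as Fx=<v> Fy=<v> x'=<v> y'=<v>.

Fx=21.1924 Fy=-7.5768 x'=-5.9404 y'=0.6212

F_att = 5/4·(g−p) = 5/4·(17,-6) = (21.2500,-7.5000)
o1: d²=296 > ρ²=47 → inactive
o2: d²=101 > ρ²=47 → inactive
o3: d²=320 > ρ²=47 → inactive
o4: d²=25 ≤ ρ²=47; F_rep = 12·(-3,-4)/25² = (-0.0576,-0.0768)
F = F_att + ΣF_rep = (21.1924,-7.5768)
p' = p + 1/20·F = (-5.9404,0.6212)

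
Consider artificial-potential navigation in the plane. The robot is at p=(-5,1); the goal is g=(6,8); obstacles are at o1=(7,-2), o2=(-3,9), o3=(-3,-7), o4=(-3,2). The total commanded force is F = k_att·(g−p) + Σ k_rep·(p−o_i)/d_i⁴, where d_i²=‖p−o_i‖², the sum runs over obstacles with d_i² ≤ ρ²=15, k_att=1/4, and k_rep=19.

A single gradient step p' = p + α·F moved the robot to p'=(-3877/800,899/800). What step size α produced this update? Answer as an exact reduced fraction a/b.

F_att = 1/4·(g−p) = 1/4·(11,7) = (2.7500,1.7500)
o1: d²=153 > ρ²=15 → inactive
o2: d²=68 > ρ²=15 → inactive
o3: d²=68 > ρ²=15 → inactive
o4: d²=5 ≤ ρ²=15; F_rep = 19·(-2,-1)/5² = (-1.5200,-0.7600)
F = F_att + ΣF_rep = (1.2300,0.9900)
Δp = p'−p = (0.1537,0.1237); α = Δx/Fx = (123/800) / (123/100) = 1/8
check: Δy/Fy = (99/800) / (99/100) = 1/8 ✓

α = 1/8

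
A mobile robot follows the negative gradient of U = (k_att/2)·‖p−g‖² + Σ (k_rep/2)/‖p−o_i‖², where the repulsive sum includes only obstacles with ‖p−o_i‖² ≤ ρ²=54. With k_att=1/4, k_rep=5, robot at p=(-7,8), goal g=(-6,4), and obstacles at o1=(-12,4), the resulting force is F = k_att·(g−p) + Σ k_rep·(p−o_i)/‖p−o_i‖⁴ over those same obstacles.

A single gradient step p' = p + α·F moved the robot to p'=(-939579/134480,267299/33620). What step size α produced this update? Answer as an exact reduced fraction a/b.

F_att = 1/4·(g−p) = 1/4·(1,-4) = (0.2500,-1.0000)
o1: d²=41 ≤ ρ²=54; F_rep = 5·(5,4)/41² = (0.0149,0.0119)
F = F_att + ΣF_rep = (0.2649,-0.9881)
Δp = p'−p = (0.0132,-0.0494); α = Δx/Fx = (1781/134480) / (1781/6724) = 1/20
check: Δy/Fy = (-1661/33620) / (-1661/1681) = 1/20 ✓

α = 1/20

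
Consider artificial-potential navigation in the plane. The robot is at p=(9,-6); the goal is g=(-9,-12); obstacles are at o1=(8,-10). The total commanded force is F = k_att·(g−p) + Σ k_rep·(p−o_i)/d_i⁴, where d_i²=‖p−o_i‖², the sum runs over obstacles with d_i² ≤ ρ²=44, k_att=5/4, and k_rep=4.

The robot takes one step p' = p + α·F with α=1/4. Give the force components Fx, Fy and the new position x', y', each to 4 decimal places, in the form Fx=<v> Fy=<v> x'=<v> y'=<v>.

F_att = 5/4·(g−p) = 5/4·(-18,-6) = (-22.5000,-7.5000)
o1: d²=17 ≤ ρ²=44; F_rep = 4·(1,4)/17² = (0.0138,0.0554)
F = F_att + ΣF_rep = (-22.4862,-7.4446)
p' = p + 1/4·F = (3.3785,-7.8612)

Fx=-22.4862 Fy=-7.4446 x'=3.3785 y'=-7.8612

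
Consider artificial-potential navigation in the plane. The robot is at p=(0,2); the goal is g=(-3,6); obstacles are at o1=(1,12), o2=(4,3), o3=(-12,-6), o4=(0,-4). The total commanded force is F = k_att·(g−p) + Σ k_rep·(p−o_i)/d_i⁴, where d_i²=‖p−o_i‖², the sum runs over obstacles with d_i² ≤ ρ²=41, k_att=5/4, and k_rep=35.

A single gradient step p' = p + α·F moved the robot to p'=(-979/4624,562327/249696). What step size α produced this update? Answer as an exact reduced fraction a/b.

α = 1/20

F_att = 5/4·(g−p) = 5/4·(-3,4) = (-3.7500,5.0000)
o1: d²=101 > ρ²=41 → inactive
o2: d²=17 ≤ ρ²=41; F_rep = 35·(-4,-1)/17² = (-0.4844,-0.1211)
o3: d²=208 > ρ²=41 → inactive
o4: d²=36 ≤ ρ²=41; F_rep = 35·(0,6)/36² = (0.0000,0.1620)
F = F_att + ΣF_rep = (-4.2344,5.0409)
Δp = p'−p = (-0.2117,0.2520); α = Δx/Fx = (-979/4624) / (-4895/1156) = 1/20
check: Δy/Fy = (62935/249696) / (314675/62424) = 1/20 ✓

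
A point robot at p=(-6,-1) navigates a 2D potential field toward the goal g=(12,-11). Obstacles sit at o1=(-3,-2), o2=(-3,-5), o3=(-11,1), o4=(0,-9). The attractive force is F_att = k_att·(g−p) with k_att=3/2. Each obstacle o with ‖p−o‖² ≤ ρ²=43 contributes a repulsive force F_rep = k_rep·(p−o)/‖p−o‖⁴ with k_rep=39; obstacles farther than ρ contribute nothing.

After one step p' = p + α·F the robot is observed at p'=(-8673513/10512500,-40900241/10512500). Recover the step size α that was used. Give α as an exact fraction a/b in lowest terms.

F_att = 3/2·(g−p) = 3/2·(18,-10) = (27.0000,-15.0000)
o1: d²=10 ≤ ρ²=43; F_rep = 39·(-3,1)/10² = (-1.1700,0.3900)
o2: d²=25 ≤ ρ²=43; F_rep = 39·(-3,4)/25² = (-0.1872,0.2496)
o3: d²=29 ≤ ρ²=43; F_rep = 39·(5,-2)/29² = (0.2319,-0.0927)
o4: d²=100 > ρ²=43 → inactive
F = F_att + ΣF_rep = (25.8747,-14.4531)
Δp = p'−p = (5.1749,-2.8906); α = Δx/Fx = (54401487/10512500) / (54401487/2102500) = 1/5
check: Δy/Fy = (-30387741/10512500) / (-30387741/2102500) = 1/5 ✓

α = 1/5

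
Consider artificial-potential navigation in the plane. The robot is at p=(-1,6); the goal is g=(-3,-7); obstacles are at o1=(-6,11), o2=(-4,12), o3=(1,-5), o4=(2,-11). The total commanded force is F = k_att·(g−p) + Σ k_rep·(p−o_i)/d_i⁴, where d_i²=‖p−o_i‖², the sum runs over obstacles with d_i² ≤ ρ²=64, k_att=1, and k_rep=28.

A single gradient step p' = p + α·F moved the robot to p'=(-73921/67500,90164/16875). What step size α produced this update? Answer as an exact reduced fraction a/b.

F_att = 1·(g−p) = 1·(-2,-13) = (-2.0000,-13.0000)
o1: d²=50 ≤ ρ²=64; F_rep = 28·(5,-5)/50² = (0.0560,-0.0560)
o2: d²=45 ≤ ρ²=64; F_rep = 28·(3,-6)/45² = (0.0415,-0.0830)
o3: d²=125 > ρ²=64 → inactive
o4: d²=298 > ρ²=64 → inactive
F = F_att + ΣF_rep = (-1.9025,-13.1390)
Δp = p'−p = (-0.0951,-0.6569); α = Δx/Fx = (-6421/67500) / (-6421/3375) = 1/20
check: Δy/Fy = (-11086/16875) / (-44344/3375) = 1/20 ✓

α = 1/20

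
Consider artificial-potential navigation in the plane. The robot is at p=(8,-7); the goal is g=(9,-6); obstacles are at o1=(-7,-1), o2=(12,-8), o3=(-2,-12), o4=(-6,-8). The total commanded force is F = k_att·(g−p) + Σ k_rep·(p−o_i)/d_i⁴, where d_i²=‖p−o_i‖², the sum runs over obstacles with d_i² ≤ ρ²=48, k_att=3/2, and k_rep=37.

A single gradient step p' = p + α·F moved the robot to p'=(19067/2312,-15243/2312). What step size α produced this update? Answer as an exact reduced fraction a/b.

α = 1/4

F_att = 3/2·(g−p) = 3/2·(1,1) = (1.5000,1.5000)
o1: d²=261 > ρ²=48 → inactive
o2: d²=17 ≤ ρ²=48; F_rep = 37·(-4,1)/17² = (-0.5121,0.1280)
o3: d²=125 > ρ²=48 → inactive
o4: d²=197 > ρ²=48 → inactive
F = F_att + ΣF_rep = (0.9879,1.6280)
Δp = p'−p = (0.2470,0.4070); α = Δx/Fx = (571/2312) / (571/578) = 1/4
check: Δy/Fy = (941/2312) / (941/578) = 1/4 ✓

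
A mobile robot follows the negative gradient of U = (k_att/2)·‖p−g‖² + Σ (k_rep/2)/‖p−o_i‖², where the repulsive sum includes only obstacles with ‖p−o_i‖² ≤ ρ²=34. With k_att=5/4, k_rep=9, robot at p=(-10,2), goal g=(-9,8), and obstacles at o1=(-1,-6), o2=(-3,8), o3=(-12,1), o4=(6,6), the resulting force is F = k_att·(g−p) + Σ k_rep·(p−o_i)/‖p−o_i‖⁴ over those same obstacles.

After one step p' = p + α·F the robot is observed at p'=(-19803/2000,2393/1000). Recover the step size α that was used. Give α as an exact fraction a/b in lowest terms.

α = 1/20

F_att = 5/4·(g−p) = 5/4·(1,6) = (1.2500,7.5000)
o1: d²=145 > ρ²=34 → inactive
o2: d²=85 > ρ²=34 → inactive
o3: d²=5 ≤ ρ²=34; F_rep = 9·(2,1)/5² = (0.7200,0.3600)
o4: d²=272 > ρ²=34 → inactive
F = F_att + ΣF_rep = (1.9700,7.8600)
Δp = p'−p = (0.0985,0.3930); α = Δx/Fx = (197/2000) / (197/100) = 1/20
check: Δy/Fy = (393/1000) / (393/50) = 1/20 ✓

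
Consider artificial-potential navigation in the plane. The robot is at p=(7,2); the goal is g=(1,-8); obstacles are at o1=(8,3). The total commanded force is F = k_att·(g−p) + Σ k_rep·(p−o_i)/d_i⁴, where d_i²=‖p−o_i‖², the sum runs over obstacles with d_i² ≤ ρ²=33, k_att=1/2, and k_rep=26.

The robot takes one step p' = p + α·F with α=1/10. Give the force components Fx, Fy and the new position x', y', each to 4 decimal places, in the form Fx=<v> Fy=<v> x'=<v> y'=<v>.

F_att = 1/2·(g−p) = 1/2·(-6,-10) = (-3.0000,-5.0000)
o1: d²=2 ≤ ρ²=33; F_rep = 26·(-1,-1)/2² = (-6.5000,-6.5000)
F = F_att + ΣF_rep = (-9.5000,-11.5000)
p' = p + 1/10·F = (6.0500,0.8500)

Fx=-9.5000 Fy=-11.5000 x'=6.0500 y'=0.8500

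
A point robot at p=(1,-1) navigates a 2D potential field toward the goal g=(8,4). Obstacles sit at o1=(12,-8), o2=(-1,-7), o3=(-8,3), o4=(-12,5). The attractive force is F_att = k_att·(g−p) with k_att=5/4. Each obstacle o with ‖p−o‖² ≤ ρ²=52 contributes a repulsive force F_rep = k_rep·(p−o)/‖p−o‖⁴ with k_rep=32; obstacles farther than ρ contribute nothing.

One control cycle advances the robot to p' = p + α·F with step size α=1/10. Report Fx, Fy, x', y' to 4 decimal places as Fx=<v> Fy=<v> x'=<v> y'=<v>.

F_att = 5/4·(g−p) = 5/4·(7,5) = (8.7500,6.2500)
o1: d²=170 > ρ²=52 → inactive
o2: d²=40 ≤ ρ²=52; F_rep = 32·(2,6)/40² = (0.0400,0.1200)
o3: d²=97 > ρ²=52 → inactive
o4: d²=205 > ρ²=52 → inactive
F = F_att + ΣF_rep = (8.7900,6.3700)
p' = p + 1/10·F = (1.8790,-0.3630)

Fx=8.7900 Fy=6.3700 x'=1.8790 y'=-0.3630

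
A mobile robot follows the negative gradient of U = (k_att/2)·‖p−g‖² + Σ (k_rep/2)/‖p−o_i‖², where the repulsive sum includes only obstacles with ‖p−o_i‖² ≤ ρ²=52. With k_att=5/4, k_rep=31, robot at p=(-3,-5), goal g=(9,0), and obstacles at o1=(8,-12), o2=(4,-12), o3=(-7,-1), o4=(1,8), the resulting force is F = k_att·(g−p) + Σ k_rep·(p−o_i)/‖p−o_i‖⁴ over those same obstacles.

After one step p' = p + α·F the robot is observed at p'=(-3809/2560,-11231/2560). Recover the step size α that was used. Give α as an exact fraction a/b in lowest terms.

F_att = 5/4·(g−p) = 5/4·(12,5) = (15.0000,6.2500)
o1: d²=170 > ρ²=52 → inactive
o2: d²=98 > ρ²=52 → inactive
o3: d²=32 ≤ ρ²=52; F_rep = 31·(4,-4)/32² = (0.1211,-0.1211)
o4: d²=185 > ρ²=52 → inactive
F = F_att + ΣF_rep = (15.1211,6.1289)
Δp = p'−p = (1.5121,0.6129); α = Δx/Fx = (3871/2560) / (3871/256) = 1/10
check: Δy/Fy = (1569/2560) / (1569/256) = 1/10 ✓

α = 1/10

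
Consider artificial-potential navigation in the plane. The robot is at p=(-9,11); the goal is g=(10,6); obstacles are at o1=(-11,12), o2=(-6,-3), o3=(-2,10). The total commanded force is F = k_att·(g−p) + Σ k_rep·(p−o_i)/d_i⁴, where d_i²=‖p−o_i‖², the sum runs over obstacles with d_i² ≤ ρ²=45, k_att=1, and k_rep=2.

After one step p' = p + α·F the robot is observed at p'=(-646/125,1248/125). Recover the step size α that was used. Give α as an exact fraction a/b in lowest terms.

α = 1/5

F_att = 1·(g−p) = 1·(19,-5) = (19.0000,-5.0000)
o1: d²=5 ≤ ρ²=45; F_rep = 2·(2,-1)/5² = (0.1600,-0.0800)
o2: d²=205 > ρ²=45 → inactive
o3: d²=50 > ρ²=45 → inactive
F = F_att + ΣF_rep = (19.1600,-5.0800)
Δp = p'−p = (3.8320,-1.0160); α = Δx/Fx = (479/125) / (479/25) = 1/5
check: Δy/Fy = (-127/125) / (-127/25) = 1/5 ✓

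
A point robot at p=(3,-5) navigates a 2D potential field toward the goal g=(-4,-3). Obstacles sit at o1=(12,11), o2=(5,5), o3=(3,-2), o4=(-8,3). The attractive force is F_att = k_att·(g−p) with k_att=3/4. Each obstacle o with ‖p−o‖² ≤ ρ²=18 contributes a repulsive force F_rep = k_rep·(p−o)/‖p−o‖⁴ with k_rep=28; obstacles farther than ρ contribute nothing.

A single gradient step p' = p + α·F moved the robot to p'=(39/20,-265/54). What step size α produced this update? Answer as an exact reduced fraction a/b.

α = 1/5

F_att = 3/4·(g−p) = 3/4·(-7,2) = (-5.2500,1.5000)
o1: d²=337 > ρ²=18 → inactive
o2: d²=104 > ρ²=18 → inactive
o3: d²=9 ≤ ρ²=18; F_rep = 28·(0,-3)/9² = (0.0000,-1.0370)
o4: d²=185 > ρ²=18 → inactive
F = F_att + ΣF_rep = (-5.2500,0.4630)
Δp = p'−p = (-1.0500,0.0926); α = Δx/Fx = (-21/20) / (-21/4) = 1/5
check: Δy/Fy = (5/54) / (25/54) = 1/5 ✓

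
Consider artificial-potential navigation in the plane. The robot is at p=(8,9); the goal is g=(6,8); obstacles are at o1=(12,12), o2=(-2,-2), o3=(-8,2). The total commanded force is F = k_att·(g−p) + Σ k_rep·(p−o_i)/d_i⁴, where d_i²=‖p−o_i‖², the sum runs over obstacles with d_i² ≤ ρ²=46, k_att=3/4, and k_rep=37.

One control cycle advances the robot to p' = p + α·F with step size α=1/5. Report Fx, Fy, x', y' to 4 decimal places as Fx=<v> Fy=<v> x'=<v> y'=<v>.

F_att = 3/4·(g−p) = 3/4·(-2,-1) = (-1.5000,-0.7500)
o1: d²=25 ≤ ρ²=46; F_rep = 37·(-4,-3)/25² = (-0.2368,-0.1776)
o2: d²=221 > ρ²=46 → inactive
o3: d²=305 > ρ²=46 → inactive
F = F_att + ΣF_rep = (-1.7368,-0.9276)
p' = p + 1/5·F = (7.6526,8.8145)

Fx=-1.7368 Fy=-0.9276 x'=7.6526 y'=8.8145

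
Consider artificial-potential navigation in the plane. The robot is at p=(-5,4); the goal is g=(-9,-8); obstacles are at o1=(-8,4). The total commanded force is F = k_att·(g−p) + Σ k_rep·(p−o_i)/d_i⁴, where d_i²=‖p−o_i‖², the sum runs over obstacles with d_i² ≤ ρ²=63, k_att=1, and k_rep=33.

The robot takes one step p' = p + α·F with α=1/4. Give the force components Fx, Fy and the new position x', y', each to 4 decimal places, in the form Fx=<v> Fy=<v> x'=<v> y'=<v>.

F_att = 1·(g−p) = 1·(-4,-12) = (-4.0000,-12.0000)
o1: d²=9 ≤ ρ²=63; F_rep = 33·(3,0)/9² = (1.2222,0.0000)
F = F_att + ΣF_rep = (-2.7778,-12.0000)
p' = p + 1/4·F = (-5.6944,1.0000)

Fx=-2.7778 Fy=-12.0000 x'=-5.6944 y'=1.0000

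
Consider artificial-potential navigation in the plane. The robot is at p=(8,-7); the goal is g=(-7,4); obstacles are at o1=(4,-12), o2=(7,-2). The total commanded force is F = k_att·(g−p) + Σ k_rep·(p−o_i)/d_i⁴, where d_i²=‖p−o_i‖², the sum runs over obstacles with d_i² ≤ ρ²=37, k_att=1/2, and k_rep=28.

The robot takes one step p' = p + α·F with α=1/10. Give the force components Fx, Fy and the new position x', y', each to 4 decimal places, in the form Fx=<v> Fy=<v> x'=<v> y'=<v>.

Fx=-7.4586 Fy=5.2929 x'=7.2541 y'=-6.4707

F_att = 1/2·(g−p) = 1/2·(-15,11) = (-7.5000,5.5000)
o1: d²=41 > ρ²=37 → inactive
o2: d²=26 ≤ ρ²=37; F_rep = 28·(1,-5)/26² = (0.0414,-0.2071)
F = F_att + ΣF_rep = (-7.4586,5.2929)
p' = p + 1/10·F = (7.2541,-6.4707)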